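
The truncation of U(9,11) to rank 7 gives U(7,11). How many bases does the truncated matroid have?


Truncating U(9,11) to rank 7 gives U(7,11).
Bases of U(7,11) are all 7-element subsets of 11 elements.
Number of bases = (11 choose 7) = 330.

330


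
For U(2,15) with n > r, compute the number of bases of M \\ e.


Deleting e from U(2,15) gives U(2,14) since n > r.
Bases of U(2,14) = C(14,2) = (14 * 13) / (1 * 2) = 91.

91


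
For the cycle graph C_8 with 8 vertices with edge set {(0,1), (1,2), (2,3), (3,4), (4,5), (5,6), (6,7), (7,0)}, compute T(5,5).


T(C_8; x,y) = x + x^2 + ... + x^(7) + y.
T(5,5) = 5^1 + 5^2 + 5^3 + 5^4 + 5^5 + 5^6 + 5^7 + 5
= 5 + 25 + 125 + 625 + 3125 + 15625 + 78125 + 5
= 97660.

97660


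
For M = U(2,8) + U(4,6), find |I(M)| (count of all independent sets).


For a direct sum, |I(M1+M2)| = |I(M1)| * |I(M2)|.
|I(U(2,8))| = sum C(8,k) for k=0..2 = 37.
|I(U(4,6))| = sum C(6,k) for k=0..4 = 57.
Total = 37 * 57 = 2109.

2109


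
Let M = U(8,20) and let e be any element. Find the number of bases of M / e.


Contracting e from U(8,20) gives U(7,19).
Bases of U(7,19) = (19 choose 7) = 50388.

50388


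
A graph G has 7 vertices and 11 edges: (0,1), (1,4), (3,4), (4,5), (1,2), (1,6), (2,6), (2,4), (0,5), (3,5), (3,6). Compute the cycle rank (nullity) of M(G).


Cycle rank (nullity) = |E| - r(M) = |E| - (|V| - c).
|E| = 11, |V| = 7, c = 1.
Nullity = 11 - (7 - 1) = 11 - 6 = 5.

5


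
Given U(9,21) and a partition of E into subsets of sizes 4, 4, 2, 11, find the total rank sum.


r(Ai) = min(|Ai|, 9) for each part.
Sum = min(4,9) + min(4,9) + min(2,9) + min(11,9)
    = 4 + 4 + 2 + 9
    = 19.

19


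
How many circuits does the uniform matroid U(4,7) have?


In U(4,7), circuits are the (5)-element subsets.
Any set of 5 elements is dependent, and removing any one element gives
an independent set of size 4, so it is a minimal dependent set.
Number of circuits = C(7,5) = 21.

21


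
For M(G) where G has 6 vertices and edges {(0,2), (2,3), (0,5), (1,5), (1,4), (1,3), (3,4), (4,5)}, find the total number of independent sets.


An independent set in a graphic matroid is an acyclic edge subset.
G has 6 vertices and 8 edges.
Enumerate all 2^8 = 256 subsets, checking for acyclicity.
Total independent sets = 182.

182


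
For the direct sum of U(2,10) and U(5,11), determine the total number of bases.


Bases of a direct sum M1 + M2: |B| = |B(M1)| * |B(M2)|.
|B(U(2,10))| = C(10,2) = 45.
|B(U(5,11))| = C(11,5) = 462.
Total bases = 45 * 462 = 20790.

20790


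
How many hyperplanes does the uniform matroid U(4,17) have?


Hyperplanes of U(4,17) are flats of rank 3.
In a uniform matroid, these are exactly the (3)-element subsets.
Count = C(17,3) = (17 * 16 * 15) / (1 * 2 * 3) = 680.

680


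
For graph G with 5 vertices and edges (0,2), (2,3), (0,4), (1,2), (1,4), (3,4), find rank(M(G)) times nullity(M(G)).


r(M) = |V| - c = 5 - 1 = 4.
nullity = |E| - r(M) = 6 - 4 = 2.
Product = 4 * 2 = 8.

8


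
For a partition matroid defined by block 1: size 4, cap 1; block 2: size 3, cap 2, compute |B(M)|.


A basis picks exactly ci elements from block i.
Number of bases = product of C(|Si|, ci).
= C(4,1) * C(3,2)
= 4 * 3
= 12.

12


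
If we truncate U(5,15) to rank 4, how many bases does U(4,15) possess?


Truncating U(5,15) to rank 4 gives U(4,15).
Bases of U(4,15) are all 4-element subsets of 15 elements.
Number of bases = C(15,4) = (15 * 14 * 13 * 12) / (1 * 2 * 3 * 4) = 1365.

1365


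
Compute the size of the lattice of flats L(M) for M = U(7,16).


Flats of U(7,16): every subset of size < 7 is a flat, plus E itself.
Count = C(16,0) + C(16,1) + C(16,2) + C(16,3) + C(16,4) + C(16,5) + C(16,6) + 1
     = 1 + 16 + 120 + 560 + 1820 + 4368 + 8008 + 1
     = 14894.

14894


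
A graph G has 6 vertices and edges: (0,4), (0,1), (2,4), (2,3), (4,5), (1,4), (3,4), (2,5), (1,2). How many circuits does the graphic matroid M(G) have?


A circuit in a graphic matroid = edge set of a simple cycle.
G has 6 vertices and 9 edges.
Enumerating all minimal edge subsets forming cycles...
Total circuits found: 10.

10


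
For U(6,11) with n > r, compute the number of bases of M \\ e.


Deleting e from U(6,11) gives U(6,10) since n > r.
Bases of U(6,10) = C(10,6) = 210.

210


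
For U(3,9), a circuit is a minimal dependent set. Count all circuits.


In U(3,9), circuits are the (4)-element subsets.
Any set of 4 elements is dependent, and removing any one element gives
an independent set of size 3, so it is a minimal dependent set.
Number of circuits = (9 choose 4) = 126.

126


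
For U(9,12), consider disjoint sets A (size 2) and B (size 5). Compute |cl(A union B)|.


|A union B| = 2 + 5 = 7 (disjoint).
In U(9,12), cl(S) = S if |S| < 9, else cl(S) = E.
Since 7 < 9, cl(A union B) = A union B.
|cl(A union B)| = 7.

7


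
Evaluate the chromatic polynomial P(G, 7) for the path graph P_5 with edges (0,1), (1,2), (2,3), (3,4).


P(P_5, k) = k * (k-1)^(4).
P(7) = 7 * 6^4 = 7 * 1296 = 9072.

9072


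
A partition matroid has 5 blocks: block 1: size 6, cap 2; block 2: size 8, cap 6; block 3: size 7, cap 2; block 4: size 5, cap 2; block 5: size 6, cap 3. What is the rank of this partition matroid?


Rank of a partition matroid = sum of min(|Si|, ci) for each block.
= min(6,2) + min(8,6) + min(7,2) + min(5,2) + min(6,3)
= 2 + 6 + 2 + 2 + 3
= 15.

15


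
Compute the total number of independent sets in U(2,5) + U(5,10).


For a direct sum, |I(M1+M2)| = |I(M1)| * |I(M2)|.
|I(U(2,5))| = sum C(5,k) for k=0..2 = 16.
|I(U(5,10))| = sum C(10,k) for k=0..5 = 638.
Total = 16 * 638 = 10208.

10208


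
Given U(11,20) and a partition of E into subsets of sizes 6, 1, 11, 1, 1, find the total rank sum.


r(Ai) = min(|Ai|, 11) for each part.
Sum = min(6,11) + min(1,11) + min(11,11) + min(1,11) + min(1,11)
    = 6 + 1 + 11 + 1 + 1
    = 20.

20


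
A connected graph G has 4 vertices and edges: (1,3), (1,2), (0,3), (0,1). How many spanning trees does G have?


By Kirchhoff's matrix tree theorem, the number of spanning trees equals
the determinant of any cofactor of the Laplacian matrix L.
G has 4 vertices and 4 edges.
Computing the (3 x 3) cofactor determinant gives 3.

3


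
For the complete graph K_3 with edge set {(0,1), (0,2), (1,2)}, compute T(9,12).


T(K_3; x,y) = x^2 + x + y.
T(9,12) = 81 + 9 + 12 = 102.

102


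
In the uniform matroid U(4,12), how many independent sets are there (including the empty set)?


Independent sets of U(4,12) are all subsets of size <= 4.
Count = (12 choose 0) + (12 choose 1) + (12 choose 2) + (12 choose 3) + (12 choose 4)
     = 1 + 12 + 66 + 220 + 495
     = 794.

794


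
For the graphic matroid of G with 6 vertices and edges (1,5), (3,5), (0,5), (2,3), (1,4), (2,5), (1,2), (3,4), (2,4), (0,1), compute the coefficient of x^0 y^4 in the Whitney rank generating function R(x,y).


R(x,y) = sum over A in 2^E of x^(r(E)-r(A)) * y^(|A|-r(A)).
G has 6 vertices, 10 edges. r(E) = 5.
Enumerate all 2^10 = 1024 subsets.
Count subsets with r(E)-r(A)=0 and |A|-r(A)=4: 10.

10


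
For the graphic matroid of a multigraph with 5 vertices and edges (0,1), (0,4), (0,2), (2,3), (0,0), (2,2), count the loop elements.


In a graphic matroid, a loop is a self-loop edge (u,u) with rank 0.
Examining all 6 edges for self-loops...
Self-loops found: (0,0), (2,2)
Number of loops = 2.

2


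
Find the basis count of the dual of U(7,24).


The dual of U(r,n) is U(n-r, n) = U(17,24).
Bases of U(17,24) are all (17)-element subsets.
|B(M*)| = (24 choose 17) = 346104.

346104


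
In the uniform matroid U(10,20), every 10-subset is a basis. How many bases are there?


Bases of U(10,20) are all 10-element subsets of the 20-element ground set.
Number of bases = C(20,10).
(20 choose 10) = 184756.

184756


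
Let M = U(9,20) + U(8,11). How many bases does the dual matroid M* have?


(M1+M2)* = M1* + M2*.
M1* = U(11,20), bases: C(20,11) = 167960.
M2* = U(3,11), bases: C(11,3) = 165.
|B(M*)| = 167960 * 165 = 27713400.

27713400


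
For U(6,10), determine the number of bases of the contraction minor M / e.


Contracting e from U(6,10) gives U(5,9).
Bases of U(5,9) = C(9,5) = 126.

126


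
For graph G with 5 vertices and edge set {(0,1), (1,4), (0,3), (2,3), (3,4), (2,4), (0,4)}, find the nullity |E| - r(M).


Cycle rank (nullity) = |E| - r(M) = |E| - (|V| - c).
|E| = 7, |V| = 5, c = 1.
Nullity = 7 - (5 - 1) = 7 - 4 = 3.

3


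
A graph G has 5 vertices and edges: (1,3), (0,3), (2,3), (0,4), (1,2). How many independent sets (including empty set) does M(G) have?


An independent set in a graphic matroid is an acyclic edge subset.
G has 5 vertices and 5 edges.
Enumerate all 2^5 = 32 subsets, checking for acyclicity.
Total independent sets = 28.

28


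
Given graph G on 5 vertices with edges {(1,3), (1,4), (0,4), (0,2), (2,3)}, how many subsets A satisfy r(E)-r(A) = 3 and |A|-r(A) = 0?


R(x,y) = sum over A in 2^E of x^(r(E)-r(A)) * y^(|A|-r(A)).
G has 5 vertices, 5 edges. r(E) = 4.
Enumerate all 2^5 = 32 subsets.
Count subsets with r(E)-r(A)=3 and |A|-r(A)=0: 5.

5


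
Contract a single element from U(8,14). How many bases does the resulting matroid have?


Contracting e from U(8,14) gives U(7,13).
Bases of U(7,13) = C(13,7) = 13! / (7! * 6!) = 1716.

1716


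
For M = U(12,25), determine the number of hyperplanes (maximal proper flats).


Hyperplanes of U(12,25) are flats of rank 11.
In a uniform matroid, these are exactly the (11)-element subsets.
Count = (25 choose 11) = 4457400.

4457400


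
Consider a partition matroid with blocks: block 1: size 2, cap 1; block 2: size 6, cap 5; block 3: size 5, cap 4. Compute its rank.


Rank of a partition matroid = sum of min(|Si|, ci) for each block.
= min(2,1) + min(6,5) + min(5,4)
= 1 + 5 + 4
= 10.

10


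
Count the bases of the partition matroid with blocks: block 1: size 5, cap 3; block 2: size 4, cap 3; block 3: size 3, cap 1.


A basis picks exactly ci elements from block i.
Number of bases = product of C(|Si|, ci).
= C(5,3) * C(4,3) * C(3,1)
= 10 * 4 * 3
= 120.

120


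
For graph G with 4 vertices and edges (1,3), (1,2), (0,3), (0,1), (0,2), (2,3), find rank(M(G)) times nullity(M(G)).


r(M) = |V| - c = 4 - 1 = 3.
nullity = |E| - r(M) = 6 - 3 = 3.
Product = 3 * 3 = 9.

9


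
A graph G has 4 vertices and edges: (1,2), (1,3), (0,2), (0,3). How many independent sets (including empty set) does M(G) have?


An independent set in a graphic matroid is an acyclic edge subset.
G has 4 vertices and 4 edges.
Enumerate all 2^4 = 16 subsets, checking for acyclicity.
Total independent sets = 15.

15


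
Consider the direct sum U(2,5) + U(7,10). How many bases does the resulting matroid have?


Bases of a direct sum M1 + M2: |B| = |B(M1)| * |B(M2)|.
|B(U(2,5))| = C(5,2) = 10.
|B(U(7,10))| = C(10,7) = 120.
Total bases = 10 * 120 = 1200.

1200


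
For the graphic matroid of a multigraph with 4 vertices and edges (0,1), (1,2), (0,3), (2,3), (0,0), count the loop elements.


In a graphic matroid, a loop is a self-loop edge (u,u) with rank 0.
Examining all 5 edges for self-loops...
Self-loops found: (0,0)
Number of loops = 1.

1


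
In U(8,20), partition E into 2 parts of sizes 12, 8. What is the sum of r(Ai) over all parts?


r(Ai) = min(|Ai|, 8) for each part.
Sum = min(12,8) + min(8,8)
    = 8 + 8
    = 16.

16


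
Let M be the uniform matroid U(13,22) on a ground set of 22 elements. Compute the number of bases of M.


Bases of U(13,22) are all 13-element subsets of the 22-element ground set.
Number of bases = C(22,13).
C(22,13) = 497420.

497420


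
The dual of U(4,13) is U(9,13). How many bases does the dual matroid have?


The dual of U(r,n) is U(n-r, n) = U(9,13).
Bases of U(9,13) are all (9)-element subsets.
|B(M*)| = C(13,9) = 715.

715


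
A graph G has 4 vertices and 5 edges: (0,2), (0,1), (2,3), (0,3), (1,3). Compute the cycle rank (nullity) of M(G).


Cycle rank (nullity) = |E| - r(M) = |E| - (|V| - c).
|E| = 5, |V| = 4, c = 1.
Nullity = 5 - (4 - 1) = 5 - 3 = 2.

2


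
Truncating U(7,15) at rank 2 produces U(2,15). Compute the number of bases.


Truncating U(7,15) to rank 2 gives U(2,15).
Bases of U(2,15) are all 2-element subsets of 15 elements.
Number of bases = (15 choose 2) = 105.

105


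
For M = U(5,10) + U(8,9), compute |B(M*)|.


(M1+M2)* = M1* + M2*.
M1* = U(5,10), bases: C(10,5) = 252.
M2* = U(1,9), bases: C(9,1) = 9.
|B(M*)| = 252 * 9 = 2268.

2268


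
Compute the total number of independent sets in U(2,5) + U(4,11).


For a direct sum, |I(M1+M2)| = |I(M1)| * |I(M2)|.
|I(U(2,5))| = sum C(5,k) for k=0..2 = 16.
|I(U(4,11))| = sum C(11,k) for k=0..4 = 562.
Total = 16 * 562 = 8992.

8992


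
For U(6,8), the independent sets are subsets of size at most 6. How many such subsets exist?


Independent sets of U(6,8) are all subsets of size <= 6.
Count = C(8,0) + C(8,1) + C(8,2) + C(8,3) + C(8,4) + C(8,5) + C(8,6)
     = 1 + 8 + 28 + 56 + 70 + 56 + 28
     = 247.

247


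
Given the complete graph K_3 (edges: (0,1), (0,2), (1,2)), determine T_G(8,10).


T(K_3; x,y) = x^2 + x + y.
T(8,10) = 64 + 8 + 10 = 82.

82


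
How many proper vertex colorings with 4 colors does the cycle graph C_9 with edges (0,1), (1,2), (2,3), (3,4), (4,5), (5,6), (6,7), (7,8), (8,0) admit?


P(C_9, k) = (k-1)^9 + (-1)^9*(k-1).
P(4) = (3)^9 - 3
= 19683 - 3 = 19680.

19680


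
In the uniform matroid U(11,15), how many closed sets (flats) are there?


Flats of U(11,15): every subset of size < 11 is a flat, plus E itself.
Count = (15 choose 0) + (15 choose 1) + (15 choose 2) + (15 choose 3) + (15 choose 4) + (15 choose 5) + (15 choose 6) + (15 choose 7) + (15 choose 8) + (15 choose 9) + (15 choose 10) + 1
     = 1 + 15 + 105 + 455 + 1365 + 3003 + 5005 + 6435 + 6435 + 5005 + 3003 + 1
     = 30828.

30828


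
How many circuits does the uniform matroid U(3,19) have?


In U(3,19), circuits are the (4)-element subsets.
Any set of 4 elements is dependent, and removing any one element gives
an independent set of size 3, so it is a minimal dependent set.
Number of circuits = C(19,4) = (19 * 18 * 17 * 16) / (1 * 2 * 3 * 4) = 3876.

3876


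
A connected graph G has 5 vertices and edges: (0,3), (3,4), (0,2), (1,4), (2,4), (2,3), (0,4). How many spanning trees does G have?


By Kirchhoff's matrix tree theorem, the number of spanning trees equals
the determinant of any cofactor of the Laplacian matrix L.
G has 5 vertices and 7 edges.
Computing the (4 x 4) cofactor determinant gives 16.

16


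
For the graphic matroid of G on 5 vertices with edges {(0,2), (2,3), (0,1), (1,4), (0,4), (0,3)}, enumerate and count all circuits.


A circuit in a graphic matroid = edge set of a simple cycle.
G has 5 vertices and 6 edges.
Enumerating all minimal edge subsets forming cycles...
Total circuits found: 2.

2


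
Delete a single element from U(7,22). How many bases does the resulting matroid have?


Deleting e from U(7,22) gives U(7,21) since n > r.
Bases of U(7,21) = C(21,7) = 21! / (7! * 14!) = 116280.

116280


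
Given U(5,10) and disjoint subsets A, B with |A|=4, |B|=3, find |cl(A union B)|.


|A union B| = 4 + 3 = 7 (disjoint).
In U(5,10), cl(S) = S if |S| < 5, else cl(S) = E.
Since 7 >= 5, cl(A union B) = E.
|cl(A union B)| = 10.

10


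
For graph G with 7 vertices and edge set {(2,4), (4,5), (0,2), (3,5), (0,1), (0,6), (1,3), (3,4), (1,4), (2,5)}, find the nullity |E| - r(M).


Cycle rank (nullity) = |E| - r(M) = |E| - (|V| - c).
|E| = 10, |V| = 7, c = 1.
Nullity = 10 - (7 - 1) = 10 - 6 = 4.

4


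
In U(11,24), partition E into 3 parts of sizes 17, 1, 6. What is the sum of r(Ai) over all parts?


r(Ai) = min(|Ai|, 11) for each part.
Sum = min(17,11) + min(1,11) + min(6,11)
    = 11 + 1 + 6
    = 18.

18


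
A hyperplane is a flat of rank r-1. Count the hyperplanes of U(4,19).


Hyperplanes of U(4,19) are flats of rank 3.
In a uniform matroid, these are exactly the (3)-element subsets.
Count = (19 choose 3) = 969.

969


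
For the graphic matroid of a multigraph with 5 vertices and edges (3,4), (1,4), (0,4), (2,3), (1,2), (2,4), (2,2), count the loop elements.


In a graphic matroid, a loop is a self-loop edge (u,u) with rank 0.
Examining all 7 edges for self-loops...
Self-loops found: (2,2)
Number of loops = 1.

1


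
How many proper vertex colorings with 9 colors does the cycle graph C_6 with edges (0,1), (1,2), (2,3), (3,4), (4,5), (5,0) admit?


P(C_6, k) = (k-1)^6 + (-1)^6*(k-1).
P(9) = (8)^6 + 8
= 262144 + 8 = 262152.

262152


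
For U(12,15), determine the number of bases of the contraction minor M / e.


Contracting e from U(12,15) gives U(11,14).
Bases of U(11,14) = C(14,11) = 364.

364


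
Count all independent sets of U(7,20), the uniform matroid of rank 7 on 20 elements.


Independent sets of U(7,20) are all subsets of size <= 7.
Count = C(20,0) + C(20,1) + C(20,2) + C(20,3) + C(20,4) + C(20,5) + C(20,6) + C(20,7)
     = 1 + 20 + 190 + 1140 + 4845 + 15504 + 38760 + 77520
     = 137980.

137980


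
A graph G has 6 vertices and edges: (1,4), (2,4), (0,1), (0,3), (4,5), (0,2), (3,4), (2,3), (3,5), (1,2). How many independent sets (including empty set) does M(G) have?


An independent set in a graphic matroid is an acyclic edge subset.
G has 6 vertices and 10 edges.
Enumerate all 2^10 = 1024 subsets, checking for acyclicity.
Total independent sets = 454.

454


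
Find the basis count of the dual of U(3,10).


The dual of U(r,n) is U(n-r, n) = U(7,10).
Bases of U(7,10) are all (7)-element subsets.
|B(M*)| = (10 choose 7) = 120.

120


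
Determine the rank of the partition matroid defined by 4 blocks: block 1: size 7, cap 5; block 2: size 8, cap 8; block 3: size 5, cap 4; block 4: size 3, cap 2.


Rank of a partition matroid = sum of min(|Si|, ci) for each block.
= min(7,5) + min(8,8) + min(5,4) + min(3,2)
= 5 + 8 + 4 + 2
= 19.

19


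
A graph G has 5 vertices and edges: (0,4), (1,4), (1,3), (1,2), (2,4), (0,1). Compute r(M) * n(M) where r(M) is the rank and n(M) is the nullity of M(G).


r(M) = |V| - c = 5 - 1 = 4.
nullity = |E| - r(M) = 6 - 4 = 2.
Product = 4 * 2 = 8.

8


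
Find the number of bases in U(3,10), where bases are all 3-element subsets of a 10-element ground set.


Bases of U(3,10) are all 3-element subsets of the 10-element ground set.
Number of bases = C(10,3).
C(10,3) = 10! / (3! * 7!) = 120.

120


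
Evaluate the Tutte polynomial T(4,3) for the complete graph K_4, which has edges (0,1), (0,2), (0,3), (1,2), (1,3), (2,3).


T(K_4; x,y) = x^3 + 3x^2 + 4xy + 2x + y^3 + 3y^2 + 2y.
Substituting x=4, y=3:
= 64 + 48 + 48 + 8 + 27 + 27 + 6
= 228.

228


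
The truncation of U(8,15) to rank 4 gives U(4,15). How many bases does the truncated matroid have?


Truncating U(8,15) to rank 4 gives U(4,15).
Bases of U(4,15) are all 4-element subsets of 15 elements.
Number of bases = C(15,4) = (15 * 14 * 13 * 12) / (1 * 2 * 3 * 4) = 1365.

1365


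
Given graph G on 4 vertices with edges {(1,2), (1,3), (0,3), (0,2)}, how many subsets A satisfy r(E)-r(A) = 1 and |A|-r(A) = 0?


R(x,y) = sum over A in 2^E of x^(r(E)-r(A)) * y^(|A|-r(A)).
G has 4 vertices, 4 edges. r(E) = 3.
Enumerate all 2^4 = 16 subsets.
Count subsets with r(E)-r(A)=1 and |A|-r(A)=0: 6.

6


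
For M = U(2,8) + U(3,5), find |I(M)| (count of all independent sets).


For a direct sum, |I(M1+M2)| = |I(M1)| * |I(M2)|.
|I(U(2,8))| = sum C(8,k) for k=0..2 = 37.
|I(U(3,5))| = sum C(5,k) for k=0..3 = 26.
Total = 37 * 26 = 962.

962


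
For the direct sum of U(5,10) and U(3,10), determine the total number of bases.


Bases of a direct sum M1 + M2: |B| = |B(M1)| * |B(M2)|.
|B(U(5,10))| = C(10,5) = 252.
|B(U(3,10))| = C(10,3) = 120.
Total bases = 252 * 120 = 30240.

30240


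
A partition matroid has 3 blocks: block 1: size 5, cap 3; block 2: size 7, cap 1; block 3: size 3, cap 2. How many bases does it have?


A basis picks exactly ci elements from block i.
Number of bases = product of C(|Si|, ci).
= C(5,3) * C(7,1) * C(3,2)
= 10 * 7 * 3
= 210.

210


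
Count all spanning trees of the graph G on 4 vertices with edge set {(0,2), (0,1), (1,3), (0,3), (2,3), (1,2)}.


By Kirchhoff's matrix tree theorem, the number of spanning trees equals
the determinant of any cofactor of the Laplacian matrix L.
G has 4 vertices and 6 edges.
Computing the (3 x 3) cofactor determinant gives 16.

16


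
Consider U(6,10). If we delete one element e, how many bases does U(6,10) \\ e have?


Deleting e from U(6,10) gives U(6,9) since n > r.
Bases of U(6,9) = (9 choose 6) = 84.

84


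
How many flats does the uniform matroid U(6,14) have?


Flats of U(6,14): every subset of size < 6 is a flat, plus E itself.
Count = C(14,0) + C(14,1) + C(14,2) + C(14,3) + C(14,4) + C(14,5) + 1
     = 1 + 14 + 91 + 364 + 1001 + 2002 + 1
     = 3474.

3474


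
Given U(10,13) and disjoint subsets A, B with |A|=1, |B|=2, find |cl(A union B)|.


|A union B| = 1 + 2 = 3 (disjoint).
In U(10,13), cl(S) = S if |S| < 10, else cl(S) = E.
Since 3 < 10, cl(A union B) = A union B.
|cl(A union B)| = 3.

3


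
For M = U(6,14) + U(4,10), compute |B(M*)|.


(M1+M2)* = M1* + M2*.
M1* = U(8,14), bases: C(14,8) = 3003.
M2* = U(6,10), bases: C(10,6) = 210.
|B(M*)| = 3003 * 210 = 630630.

630630


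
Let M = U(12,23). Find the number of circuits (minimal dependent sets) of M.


In U(12,23), circuits are the (13)-element subsets.
Any set of 13 elements is dependent, and removing any one element gives
an independent set of size 12, so it is a minimal dependent set.
Number of circuits = C(23,13) = 1144066.

1144066


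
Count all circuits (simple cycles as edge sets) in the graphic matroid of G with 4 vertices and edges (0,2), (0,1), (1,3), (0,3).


A circuit in a graphic matroid = edge set of a simple cycle.
G has 4 vertices and 4 edges.
Enumerating all minimal edge subsets forming cycles...
Total circuits found: 1.

1


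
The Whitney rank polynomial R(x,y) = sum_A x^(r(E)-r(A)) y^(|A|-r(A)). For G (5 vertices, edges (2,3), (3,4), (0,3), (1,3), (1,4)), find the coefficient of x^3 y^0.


R(x,y) = sum over A in 2^E of x^(r(E)-r(A)) * y^(|A|-r(A)).
G has 5 vertices, 5 edges. r(E) = 4.
Enumerate all 2^5 = 32 subsets.
Count subsets with r(E)-r(A)=3 and |A|-r(A)=0: 5.

5


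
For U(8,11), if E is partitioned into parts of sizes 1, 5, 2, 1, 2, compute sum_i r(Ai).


r(Ai) = min(|Ai|, 8) for each part.
Sum = min(1,8) + min(5,8) + min(2,8) + min(1,8) + min(2,8)
    = 1 + 5 + 2 + 1 + 2
    = 11.

11


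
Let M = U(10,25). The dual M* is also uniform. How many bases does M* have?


The dual of U(r,n) is U(n-r, n) = U(15,25).
Bases of U(15,25) are all (15)-element subsets.
|B(M*)| = C(25,15) = 3268760.

3268760


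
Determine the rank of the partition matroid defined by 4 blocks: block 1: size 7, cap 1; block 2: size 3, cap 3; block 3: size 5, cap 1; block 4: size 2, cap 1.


Rank of a partition matroid = sum of min(|Si|, ci) for each block.
= min(7,1) + min(3,3) + min(5,1) + min(2,1)
= 1 + 3 + 1 + 1
= 6.

6


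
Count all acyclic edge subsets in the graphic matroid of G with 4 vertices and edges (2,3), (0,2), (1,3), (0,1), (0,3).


An independent set in a graphic matroid is an acyclic edge subset.
G has 4 vertices and 5 edges.
Enumerate all 2^5 = 32 subsets, checking for acyclicity.
Total independent sets = 24.

24


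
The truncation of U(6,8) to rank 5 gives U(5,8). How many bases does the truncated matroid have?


Truncating U(6,8) to rank 5 gives U(5,8).
Bases of U(5,8) are all 5-element subsets of 8 elements.
Number of bases = C(8,5) = 8! / (5! * 3!) = 56.

56


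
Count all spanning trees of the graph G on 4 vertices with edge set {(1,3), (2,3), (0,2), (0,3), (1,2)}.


By Kirchhoff's matrix tree theorem, the number of spanning trees equals
the determinant of any cofactor of the Laplacian matrix L.
G has 4 vertices and 5 edges.
Computing the (3 x 3) cofactor determinant gives 8.

8


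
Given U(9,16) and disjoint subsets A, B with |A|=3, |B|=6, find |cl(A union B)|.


|A union B| = 3 + 6 = 9 (disjoint).
In U(9,16), cl(S) = S if |S| < 9, else cl(S) = E.
Since 9 >= 9, cl(A union B) = E.
|cl(A union B)| = 16.

16


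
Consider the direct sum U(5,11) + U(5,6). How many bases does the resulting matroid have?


Bases of a direct sum M1 + M2: |B| = |B(M1)| * |B(M2)|.
|B(U(5,11))| = C(11,5) = 462.
|B(U(5,6))| = C(6,5) = 6.
Total bases = 462 * 6 = 2772.

2772


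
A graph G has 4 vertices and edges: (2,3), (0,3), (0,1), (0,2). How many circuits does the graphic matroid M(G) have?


A circuit in a graphic matroid = edge set of a simple cycle.
G has 4 vertices and 4 edges.
Enumerating all minimal edge subsets forming cycles...
Total circuits found: 1.

1


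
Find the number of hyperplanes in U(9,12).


Hyperplanes of U(9,12) are flats of rank 8.
In a uniform matroid, these are exactly the (8)-element subsets.
Count = (12 choose 8) = 495.

495


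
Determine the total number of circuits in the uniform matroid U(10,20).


In U(10,20), circuits are the (11)-element subsets.
Any set of 11 elements is dependent, and removing any one element gives
an independent set of size 10, so it is a minimal dependent set.
Number of circuits = (20 choose 11) = 167960.

167960


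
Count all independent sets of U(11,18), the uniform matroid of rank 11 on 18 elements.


Independent sets of U(11,18) are all subsets of size <= 11.
Count = C(18,0) + C(18,1) + C(18,2) + C(18,3) + C(18,4) + C(18,5) + C(18,6) + C(18,7) + C(18,8) + C(18,9) + C(18,10) + C(18,11)
     = 1 + 18 + 153 + 816 + 3060 + 8568 + 18564 + 31824 + 43758 + 48620 + 43758 + 31824
     = 230964.

230964


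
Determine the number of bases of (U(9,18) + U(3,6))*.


(M1+M2)* = M1* + M2*.
M1* = U(9,18), bases: C(18,9) = 48620.
M2* = U(3,6), bases: C(6,3) = 20.
|B(M*)| = 48620 * 20 = 972400.

972400


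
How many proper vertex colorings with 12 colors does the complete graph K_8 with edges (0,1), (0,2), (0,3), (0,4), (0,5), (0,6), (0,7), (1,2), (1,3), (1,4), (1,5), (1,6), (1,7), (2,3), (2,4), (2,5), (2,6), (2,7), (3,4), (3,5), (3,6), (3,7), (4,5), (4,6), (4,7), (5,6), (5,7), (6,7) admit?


P(K_8, k) = k(k-1)(k-2)...(k-7).
P(12) = (12) * (11) * (10) * (9) * (8) * (7) * (6) * (5) = 19958400.

19958400


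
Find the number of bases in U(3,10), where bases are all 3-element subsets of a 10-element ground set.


Bases of U(3,10) are all 3-element subsets of the 10-element ground set.
Number of bases = C(10,3).
C(10,3) = (10 * 9 * 8) / (1 * 2 * 3) = 120.

120


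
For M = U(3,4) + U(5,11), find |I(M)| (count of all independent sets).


For a direct sum, |I(M1+M2)| = |I(M1)| * |I(M2)|.
|I(U(3,4))| = sum C(4,k) for k=0..3 = 15.
|I(U(5,11))| = sum C(11,k) for k=0..5 = 1024.
Total = 15 * 1024 = 15360.

15360


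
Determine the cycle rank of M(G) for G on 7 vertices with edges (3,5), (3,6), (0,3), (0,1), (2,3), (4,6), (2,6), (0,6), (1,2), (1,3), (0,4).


Cycle rank (nullity) = |E| - r(M) = |E| - (|V| - c).
|E| = 11, |V| = 7, c = 1.
Nullity = 11 - (7 - 1) = 11 - 6 = 5.

5


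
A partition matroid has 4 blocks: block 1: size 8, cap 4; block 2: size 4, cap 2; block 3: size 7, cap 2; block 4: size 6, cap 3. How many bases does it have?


A basis picks exactly ci elements from block i.
Number of bases = product of C(|Si|, ci).
= C(8,4) * C(4,2) * C(7,2) * C(6,3)
= 70 * 6 * 21 * 20
= 176400.

176400


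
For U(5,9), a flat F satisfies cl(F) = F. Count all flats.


Flats of U(5,9): every subset of size < 5 is a flat, plus E itself.
Count = (9 choose 0) + (9 choose 1) + (9 choose 2) + (9 choose 3) + (9 choose 4) + 1
     = 1 + 9 + 36 + 84 + 126 + 1
     = 257.

257


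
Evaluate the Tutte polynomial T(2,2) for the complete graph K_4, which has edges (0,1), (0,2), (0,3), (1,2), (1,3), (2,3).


T(K_4; x,y) = x^3 + 3x^2 + 4xy + 2x + y^3 + 3y^2 + 2y.
Substituting x=2, y=2:
= 8 + 12 + 16 + 4 + 8 + 12 + 4
= 64.

64


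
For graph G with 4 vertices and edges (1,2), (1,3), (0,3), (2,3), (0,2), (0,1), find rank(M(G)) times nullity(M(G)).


r(M) = |V| - c = 4 - 1 = 3.
nullity = |E| - r(M) = 6 - 3 = 3.
Product = 3 * 3 = 9.

9


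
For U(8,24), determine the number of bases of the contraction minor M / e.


Contracting e from U(8,24) gives U(7,23).
Bases of U(7,23) = (23 choose 7) = 245157.

245157


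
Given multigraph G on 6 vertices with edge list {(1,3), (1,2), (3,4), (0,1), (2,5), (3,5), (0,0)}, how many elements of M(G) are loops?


In a graphic matroid, a loop is a self-loop edge (u,u) with rank 0.
Examining all 7 edges for self-loops...
Self-loops found: (0,0)
Number of loops = 1.

1


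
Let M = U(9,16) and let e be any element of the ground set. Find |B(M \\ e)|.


Deleting e from U(9,16) gives U(9,15) since n > r.
Bases of U(9,15) = C(15,9) = 5005.

5005


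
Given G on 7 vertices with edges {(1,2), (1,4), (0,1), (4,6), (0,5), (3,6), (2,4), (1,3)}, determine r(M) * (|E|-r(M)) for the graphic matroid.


r(M) = |V| - c = 7 - 1 = 6.
nullity = |E| - r(M) = 8 - 6 = 2.
Product = 6 * 2 = 12.

12


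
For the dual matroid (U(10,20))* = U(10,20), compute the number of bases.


The dual of U(r,n) is U(n-r, n) = U(10,20).
Bases of U(10,20) are all (10)-element subsets.
|B(M*)| = C(20,10) = 20! / (10! * 10!) = 184756.

184756


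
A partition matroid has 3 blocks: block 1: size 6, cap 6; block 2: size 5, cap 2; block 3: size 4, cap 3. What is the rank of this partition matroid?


Rank of a partition matroid = sum of min(|Si|, ci) for each block.
= min(6,6) + min(5,2) + min(4,3)
= 6 + 2 + 3
= 11.

11


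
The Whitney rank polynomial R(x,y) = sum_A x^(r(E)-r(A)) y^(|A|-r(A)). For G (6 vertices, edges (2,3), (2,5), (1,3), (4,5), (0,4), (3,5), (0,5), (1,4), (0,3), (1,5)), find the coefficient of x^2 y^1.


R(x,y) = sum over A in 2^E of x^(r(E)-r(A)) * y^(|A|-r(A)).
G has 6 vertices, 10 edges. r(E) = 5.
Enumerate all 2^10 = 1024 subsets.
Count subsets with r(E)-r(A)=2 and |A|-r(A)=1: 42.

42


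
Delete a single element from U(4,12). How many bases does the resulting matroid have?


Deleting e from U(4,12) gives U(4,11) since n > r.
Bases of U(4,11) = (11 choose 4) = 330.

330


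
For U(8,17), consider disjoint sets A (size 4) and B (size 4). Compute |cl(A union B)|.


|A union B| = 4 + 4 = 8 (disjoint).
In U(8,17), cl(S) = S if |S| < 8, else cl(S) = E.
Since 8 >= 8, cl(A union B) = E.
|cl(A union B)| = 17.

17


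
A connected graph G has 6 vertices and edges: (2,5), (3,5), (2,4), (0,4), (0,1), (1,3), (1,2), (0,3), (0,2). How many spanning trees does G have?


By Kirchhoff's matrix tree theorem, the number of spanning trees equals
the determinant of any cofactor of the Laplacian matrix L.
G has 6 vertices and 9 edges.
Computing the (5 x 5) cofactor determinant gives 61.

61


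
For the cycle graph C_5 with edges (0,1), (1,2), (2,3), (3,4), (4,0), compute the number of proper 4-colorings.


P(C_5, k) = (k-1)^5 + (-1)^5*(k-1).
P(4) = (3)^5 - 3
= 243 - 3 = 240.

240


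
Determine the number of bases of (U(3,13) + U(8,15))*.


(M1+M2)* = M1* + M2*.
M1* = U(10,13), bases: C(13,10) = 286.
M2* = U(7,15), bases: C(15,7) = 6435.
|B(M*)| = 286 * 6435 = 1840410.

1840410


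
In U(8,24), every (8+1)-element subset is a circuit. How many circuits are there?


In U(8,24), circuits are the (9)-element subsets.
Any set of 9 elements is dependent, and removing any one element gives
an independent set of size 8, so it is a minimal dependent set.
Number of circuits = C(24,9) = 24! / (9! * 15!) = 1307504.

1307504


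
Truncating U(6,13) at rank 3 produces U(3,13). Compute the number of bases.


Truncating U(6,13) to rank 3 gives U(3,13).
Bases of U(3,13) are all 3-element subsets of 13 elements.
Number of bases = (13 choose 3) = 286.

286


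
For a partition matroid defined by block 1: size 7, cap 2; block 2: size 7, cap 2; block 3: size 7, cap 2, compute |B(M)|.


A basis picks exactly ci elements from block i.
Number of bases = product of C(|Si|, ci).
= C(7,2) * C(7,2) * C(7,2)
= 21 * 21 * 21
= 9261.

9261


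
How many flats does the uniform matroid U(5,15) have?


Flats of U(5,15): every subset of size < 5 is a flat, plus E itself.
Count = C(15,0) + C(15,1) + C(15,2) + C(15,3) + C(15,4) + 1
     = 1 + 15 + 105 + 455 + 1365 + 1
     = 1942.

1942


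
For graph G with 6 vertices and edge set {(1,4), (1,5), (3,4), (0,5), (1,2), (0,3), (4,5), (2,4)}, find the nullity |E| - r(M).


Cycle rank (nullity) = |E| - r(M) = |E| - (|V| - c).
|E| = 8, |V| = 6, c = 1.
Nullity = 8 - (6 - 1) = 8 - 5 = 3.

3


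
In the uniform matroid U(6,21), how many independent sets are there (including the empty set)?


Independent sets of U(6,21) are all subsets of size <= 6.
Count = (21 choose 0) + (21 choose 1) + (21 choose 2) + (21 choose 3) + (21 choose 4) + (21 choose 5) + (21 choose 6)
     = 1 + 21 + 210 + 1330 + 5985 + 20349 + 54264
     = 82160.

82160


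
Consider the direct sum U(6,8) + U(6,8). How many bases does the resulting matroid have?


Bases of a direct sum M1 + M2: |B| = |B(M1)| * |B(M2)|.
|B(U(6,8))| = C(8,6) = 28.
|B(U(6,8))| = C(8,6) = 28.
Total bases = 28 * 28 = 784.

784


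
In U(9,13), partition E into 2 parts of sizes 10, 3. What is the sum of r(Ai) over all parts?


r(Ai) = min(|Ai|, 9) for each part.
Sum = min(10,9) + min(3,9)
    = 9 + 3
    = 12.

12


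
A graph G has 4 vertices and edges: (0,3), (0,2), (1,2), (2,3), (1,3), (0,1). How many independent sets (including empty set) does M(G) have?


An independent set in a graphic matroid is an acyclic edge subset.
G has 4 vertices and 6 edges.
Enumerate all 2^6 = 64 subsets, checking for acyclicity.
Total independent sets = 38.

38


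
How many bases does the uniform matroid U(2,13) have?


Bases of U(2,13) are all 2-element subsets of the 13-element ground set.
Number of bases = C(13,2).
C(13,2) = 13! / (2! * 11!) = 78.

78


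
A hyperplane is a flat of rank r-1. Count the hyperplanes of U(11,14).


Hyperplanes of U(11,14) are flats of rank 10.
In a uniform matroid, these are exactly the (10)-element subsets.
Count = (14 choose 10) = 1001.

1001


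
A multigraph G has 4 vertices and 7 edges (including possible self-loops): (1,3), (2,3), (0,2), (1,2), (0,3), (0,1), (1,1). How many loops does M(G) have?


In a graphic matroid, a loop is a self-loop edge (u,u) with rank 0.
Examining all 7 edges for self-loops...
Self-loops found: (1,1)
Number of loops = 1.

1


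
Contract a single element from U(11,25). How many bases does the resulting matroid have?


Contracting e from U(11,25) gives U(10,24).
Bases of U(10,24) = C(24,10) = 1961256.

1961256


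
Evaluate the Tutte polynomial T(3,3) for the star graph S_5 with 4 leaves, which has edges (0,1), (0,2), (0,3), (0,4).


A star on 5 vertices is a tree with 4 edges.
T(x,y) = x^(4) for any tree.
T(3,3) = 3^4 = 81.

81


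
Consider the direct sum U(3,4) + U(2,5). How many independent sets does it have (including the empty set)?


For a direct sum, |I(M1+M2)| = |I(M1)| * |I(M2)|.
|I(U(3,4))| = sum C(4,k) for k=0..3 = 15.
|I(U(2,5))| = sum C(5,k) for k=0..2 = 16.
Total = 15 * 16 = 240.

240


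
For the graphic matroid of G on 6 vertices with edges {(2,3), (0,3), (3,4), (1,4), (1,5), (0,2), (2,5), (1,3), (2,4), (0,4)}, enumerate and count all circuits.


A circuit in a graphic matroid = edge set of a simple cycle.
G has 6 vertices and 10 edges.
Enumerating all minimal edge subsets forming cycles...
Total circuits found: 22.

22


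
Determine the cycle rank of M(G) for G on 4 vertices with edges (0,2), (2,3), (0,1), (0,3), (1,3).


Cycle rank (nullity) = |E| - r(M) = |E| - (|V| - c).
|E| = 5, |V| = 4, c = 1.
Nullity = 5 - (4 - 1) = 5 - 3 = 2.

2


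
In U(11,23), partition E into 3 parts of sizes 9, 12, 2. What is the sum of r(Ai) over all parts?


r(Ai) = min(|Ai|, 11) for each part.
Sum = min(9,11) + min(12,11) + min(2,11)
    = 9 + 11 + 2
    = 22.

22


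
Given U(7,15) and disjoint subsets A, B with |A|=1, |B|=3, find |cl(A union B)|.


|A union B| = 1 + 3 = 4 (disjoint).
In U(7,15), cl(S) = S if |S| < 7, else cl(S) = E.
Since 4 < 7, cl(A union B) = A union B.
|cl(A union B)| = 4.

4


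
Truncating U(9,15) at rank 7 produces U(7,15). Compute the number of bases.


Truncating U(9,15) to rank 7 gives U(7,15).
Bases of U(7,15) are all 7-element subsets of 15 elements.
Number of bases = (15 choose 7) = 6435.

6435


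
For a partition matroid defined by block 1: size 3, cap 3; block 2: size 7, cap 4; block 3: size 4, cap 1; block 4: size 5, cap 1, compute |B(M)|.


A basis picks exactly ci elements from block i.
Number of bases = product of C(|Si|, ci).
= C(3,3) * C(7,4) * C(4,1) * C(5,1)
= 1 * 35 * 4 * 5
= 700.

700


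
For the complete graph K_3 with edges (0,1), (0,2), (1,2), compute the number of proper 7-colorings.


P(K_3, k) = k(k-1)(k-2)...(k-2).
P(7) = (7) * (6) * (5) = 210.

210


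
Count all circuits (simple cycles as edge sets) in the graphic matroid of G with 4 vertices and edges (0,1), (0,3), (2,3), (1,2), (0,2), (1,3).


A circuit in a graphic matroid = edge set of a simple cycle.
G has 4 vertices and 6 edges.
Enumerating all minimal edge subsets forming cycles...
Total circuits found: 7.

7


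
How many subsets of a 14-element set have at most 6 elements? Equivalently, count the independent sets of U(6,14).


Independent sets of U(6,14) are all subsets of size <= 6.
Count = C(14,0) + C(14,1) + C(14,2) + C(14,3) + C(14,4) + C(14,5) + C(14,6)
     = 1 + 14 + 91 + 364 + 1001 + 2002 + 3003
     = 6476.

6476


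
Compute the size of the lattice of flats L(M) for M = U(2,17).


Flats of U(2,17): every subset of size < 2 is a flat, plus E itself.
Count = C(17,0) + C(17,1) + 1
     = 1 + 17 + 1
     = 19.

19


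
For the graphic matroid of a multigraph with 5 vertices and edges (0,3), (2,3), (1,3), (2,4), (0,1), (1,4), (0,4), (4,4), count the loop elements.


In a graphic matroid, a loop is a self-loop edge (u,u) with rank 0.
Examining all 8 edges for self-loops...
Self-loops found: (4,4)
Number of loops = 1.

1


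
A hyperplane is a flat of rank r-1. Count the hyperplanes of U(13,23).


Hyperplanes of U(13,23) are flats of rank 12.
In a uniform matroid, these are exactly the (12)-element subsets.
Count = (23 choose 12) = 1352078.

1352078


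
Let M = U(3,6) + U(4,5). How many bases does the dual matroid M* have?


(M1+M2)* = M1* + M2*.
M1* = U(3,6), bases: C(6,3) = 20.
M2* = U(1,5), bases: C(5,1) = 5.
|B(M*)| = 20 * 5 = 100.

100


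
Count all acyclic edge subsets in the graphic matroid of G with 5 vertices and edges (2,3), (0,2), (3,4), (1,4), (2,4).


An independent set in a graphic matroid is an acyclic edge subset.
G has 5 vertices and 5 edges.
Enumerate all 2^5 = 32 subsets, checking for acyclicity.
Total independent sets = 28.

28


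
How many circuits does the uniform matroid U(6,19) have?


In U(6,19), circuits are the (7)-element subsets.
Any set of 7 elements is dependent, and removing any one element gives
an independent set of size 6, so it is a minimal dependent set.
Number of circuits = C(19,7) = 19! / (7! * 12!) = 50388.

50388


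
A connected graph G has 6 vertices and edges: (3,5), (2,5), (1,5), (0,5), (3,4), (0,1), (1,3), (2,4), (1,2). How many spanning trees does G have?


By Kirchhoff's matrix tree theorem, the number of spanning trees equals
the determinant of any cofactor of the Laplacian matrix L.
G has 6 vertices and 9 edges.
Computing the (5 x 5) cofactor determinant gives 60.

60


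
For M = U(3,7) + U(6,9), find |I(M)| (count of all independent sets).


For a direct sum, |I(M1+M2)| = |I(M1)| * |I(M2)|.
|I(U(3,7))| = sum C(7,k) for k=0..3 = 64.
|I(U(6,9))| = sum C(9,k) for k=0..6 = 466.
Total = 64 * 466 = 29824.

29824
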